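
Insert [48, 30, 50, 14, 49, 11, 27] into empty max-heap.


Insert 48: [48]
Insert 30: [48, 30]
Insert 50: [50, 30, 48]
Insert 14: [50, 30, 48, 14]
Insert 49: [50, 49, 48, 14, 30]
Insert 11: [50, 49, 48, 14, 30, 11]
Insert 27: [50, 49, 48, 14, 30, 11, 27]

Final heap: [50, 49, 48, 14, 30, 11, 27]


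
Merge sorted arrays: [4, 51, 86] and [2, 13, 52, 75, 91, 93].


Take 2 from B
Take 4 from A
Take 13 from B
Take 51 from A
Take 52 from B
Take 75 from B
Take 86 from A

Merged: [2, 4, 13, 51, 52, 75, 86, 91, 93]


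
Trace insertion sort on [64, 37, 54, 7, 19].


Initial: [64, 37, 54, 7, 19]
Insert 37: [37, 64, 54, 7, 19]
Insert 54: [37, 54, 64, 7, 19]
Insert 7: [7, 37, 54, 64, 19]
Insert 19: [7, 19, 37, 54, 64]

Sorted: [7, 19, 37, 54, 64]


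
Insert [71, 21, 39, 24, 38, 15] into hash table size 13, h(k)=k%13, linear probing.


Insert 71: h=6 -> slot 6
Insert 21: h=8 -> slot 8
Insert 39: h=0 -> slot 0
Insert 24: h=11 -> slot 11
Insert 38: h=12 -> slot 12
Insert 15: h=2 -> slot 2

Table: [39, None, 15, None, None, None, 71, None, 21, None, None, 24, 38]


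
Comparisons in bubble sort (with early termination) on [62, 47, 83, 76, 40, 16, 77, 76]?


Algorithm: bubble sort (with early termination)
Input: [62, 47, 83, 76, 40, 16, 77, 76]
Sorted: [16, 40, 47, 62, 76, 76, 77, 83]

27


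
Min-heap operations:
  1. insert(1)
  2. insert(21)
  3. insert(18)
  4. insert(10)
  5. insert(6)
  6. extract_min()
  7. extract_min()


insert(1) -> [1]
insert(21) -> [1, 21]
insert(18) -> [1, 21, 18]
insert(10) -> [1, 10, 18, 21]
insert(6) -> [1, 6, 18, 21, 10]
extract_min()->1, [6, 10, 18, 21]
extract_min()->6, [10, 21, 18]

Final heap: [10, 21, 18]


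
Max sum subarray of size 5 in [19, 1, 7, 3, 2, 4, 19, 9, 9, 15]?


[0:5]: 32
[1:6]: 17
[2:7]: 35
[3:8]: 37
[4:9]: 43
[5:10]: 56

Max: 56 at [5:10]


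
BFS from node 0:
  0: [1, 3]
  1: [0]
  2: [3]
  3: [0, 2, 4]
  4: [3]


Visit 0, enqueue [1, 3]
Visit 1, enqueue []
Visit 3, enqueue [2, 4]
Visit 2, enqueue []
Visit 4, enqueue []

BFS order: [0, 1, 3, 2, 4]


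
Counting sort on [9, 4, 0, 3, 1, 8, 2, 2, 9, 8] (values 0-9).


Input: [9, 4, 0, 3, 1, 8, 2, 2, 9, 8]
Counts: [1, 1, 2, 1, 1, 0, 0, 0, 2, 2]

Sorted: [0, 1, 2, 2, 3, 4, 8, 8, 9, 9]


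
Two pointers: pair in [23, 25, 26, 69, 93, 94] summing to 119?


lo=0(23)+hi=5(94)=117
lo=1(25)+hi=5(94)=119

Yes: 25+94=119


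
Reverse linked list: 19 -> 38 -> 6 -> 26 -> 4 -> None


Step 1: curr=19, set curr.next=prev(None) | reversed so far: 19
Step 2: curr=38, set curr.next=prev(19) | reversed so far: 38 -> 19
Step 3: curr=6, set curr.next=prev(38) | reversed so far: 6 -> 38 -> 19
Step 4: curr=26, set curr.next=prev(6) | reversed so far: 26 -> 6 -> 38 -> 19
Step 5: curr=4, set curr.next=prev(26) | reversed so far: 4 -> 26 -> 6 -> 38 -> 19

4 -> 26 -> 6 -> 38 -> 19 -> None


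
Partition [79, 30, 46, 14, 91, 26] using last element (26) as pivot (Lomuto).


Pivot: 26
  14 <= 26: swap -> [14, 30, 46, 79, 91, 26]
Place pivot at 1: [14, 26, 46, 79, 91, 30]

Partitioned: [14, 26, 46, 79, 91, 30]


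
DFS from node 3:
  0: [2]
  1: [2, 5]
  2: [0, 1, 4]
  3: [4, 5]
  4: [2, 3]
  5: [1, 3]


Visit 3, push [5, 4]
Visit 4, push [2]
Visit 2, push [1, 0]
Visit 0, push []
Visit 1, push [5]
Visit 5, push []

DFS order: [3, 4, 2, 0, 1, 5]


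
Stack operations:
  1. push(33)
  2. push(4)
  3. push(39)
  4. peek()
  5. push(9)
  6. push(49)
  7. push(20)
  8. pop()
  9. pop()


push(33) -> [33]
push(4) -> [33, 4]
push(39) -> [33, 4, 39]
peek()->39
push(9) -> [33, 4, 39, 9]
push(49) -> [33, 4, 39, 9, 49]
push(20) -> [33, 4, 39, 9, 49, 20]
pop()->20, [33, 4, 39, 9, 49]
pop()->49, [33, 4, 39, 9]

Final stack: [33, 4, 39, 9]


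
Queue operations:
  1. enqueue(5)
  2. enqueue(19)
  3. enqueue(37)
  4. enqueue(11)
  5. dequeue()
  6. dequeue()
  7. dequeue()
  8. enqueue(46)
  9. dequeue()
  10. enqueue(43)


enqueue(5) -> [5]
enqueue(19) -> [5, 19]
enqueue(37) -> [5, 19, 37]
enqueue(11) -> [5, 19, 37, 11]
dequeue()->5, [19, 37, 11]
dequeue()->19, [37, 11]
dequeue()->37, [11]
enqueue(46) -> [11, 46]
dequeue()->11, [46]
enqueue(43) -> [46, 43]

Final queue: [46, 43]


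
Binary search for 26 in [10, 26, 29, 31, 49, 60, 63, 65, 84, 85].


Step 1: lo=0, hi=9, mid=4, val=49
Step 2: lo=0, hi=3, mid=1, val=26

Found at index 1


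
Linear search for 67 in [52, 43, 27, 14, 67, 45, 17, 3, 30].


i=0: 52!=67
i=1: 43!=67
i=2: 27!=67
i=3: 14!=67
i=4: 67==67 found!

Found at 4, 5 comps


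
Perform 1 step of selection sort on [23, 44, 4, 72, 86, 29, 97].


Initial: [23, 44, 4, 72, 86, 29, 97]
Step 1: min=4 at 2
  Swap: [4, 44, 23, 72, 86, 29, 97]

After 1 step: [4, 44, 23, 72, 86, 29, 97]


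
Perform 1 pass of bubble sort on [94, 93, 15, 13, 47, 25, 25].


Initial: [94, 93, 15, 13, 47, 25, 25]
Pass 1: [93, 15, 13, 47, 25, 25, 94] (6 swaps)

After 1 pass: [93, 15, 13, 47, 25, 25, 94]


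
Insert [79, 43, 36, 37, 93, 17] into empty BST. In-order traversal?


Insert 79: root
Insert 43: L from 79
Insert 36: L from 79 -> L from 43
Insert 37: L from 79 -> L from 43 -> R from 36
Insert 93: R from 79
Insert 17: L from 79 -> L from 43 -> L from 36

In-order: [17, 36, 37, 43, 79, 93]


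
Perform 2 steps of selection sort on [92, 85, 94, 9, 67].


Initial: [92, 85, 94, 9, 67]
Step 1: min=9 at 3
  Swap: [9, 85, 94, 92, 67]
Step 2: min=67 at 4
  Swap: [9, 67, 94, 92, 85]

After 2 steps: [9, 67, 94, 92, 85]


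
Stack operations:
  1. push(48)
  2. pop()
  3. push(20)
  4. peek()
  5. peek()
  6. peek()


push(48) -> [48]
pop()->48, []
push(20) -> [20]
peek()->20
peek()->20
peek()->20

Final stack: [20]


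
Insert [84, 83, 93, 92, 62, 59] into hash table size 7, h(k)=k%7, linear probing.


Insert 84: h=0 -> slot 0
Insert 83: h=6 -> slot 6
Insert 93: h=2 -> slot 2
Insert 92: h=1 -> slot 1
Insert 62: h=6, 4 probes -> slot 3
Insert 59: h=3, 1 probes -> slot 4

Table: [84, 92, 93, 62, 59, None, 83]


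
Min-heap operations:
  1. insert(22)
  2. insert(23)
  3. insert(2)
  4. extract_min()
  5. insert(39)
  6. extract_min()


insert(22) -> [22]
insert(23) -> [22, 23]
insert(2) -> [2, 23, 22]
extract_min()->2, [22, 23]
insert(39) -> [22, 23, 39]
extract_min()->22, [23, 39]

Final heap: [23, 39]


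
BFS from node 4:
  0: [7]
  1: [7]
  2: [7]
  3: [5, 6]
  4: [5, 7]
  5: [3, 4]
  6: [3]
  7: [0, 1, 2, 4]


Visit 4, enqueue [5, 7]
Visit 5, enqueue [3]
Visit 7, enqueue [0, 1, 2]
Visit 3, enqueue [6]
Visit 0, enqueue []
Visit 1, enqueue []
Visit 2, enqueue []
Visit 6, enqueue []

BFS order: [4, 5, 7, 3, 0, 1, 2, 6]


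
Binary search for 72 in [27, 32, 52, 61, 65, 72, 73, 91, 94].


Step 1: lo=0, hi=8, mid=4, val=65
Step 2: lo=5, hi=8, mid=6, val=73
Step 3: lo=5, hi=5, mid=5, val=72

Found at index 5


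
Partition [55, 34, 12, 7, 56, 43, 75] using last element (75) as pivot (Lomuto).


Pivot: 75
  55 <= 75: advance i (no swap)
  34 <= 75: advance i (no swap)
  12 <= 75: advance i (no swap)
  7 <= 75: advance i (no swap)
  56 <= 75: advance i (no swap)
  43 <= 75: advance i (no swap)
Place pivot at 6: [55, 34, 12, 7, 56, 43, 75]

Partitioned: [55, 34, 12, 7, 56, 43, 75]


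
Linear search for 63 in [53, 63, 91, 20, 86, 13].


i=0: 53!=63
i=1: 63==63 found!

Found at 1, 2 comps


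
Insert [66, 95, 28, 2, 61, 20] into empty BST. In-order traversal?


Insert 66: root
Insert 95: R from 66
Insert 28: L from 66
Insert 2: L from 66 -> L from 28
Insert 61: L from 66 -> R from 28
Insert 20: L from 66 -> L from 28 -> R from 2

In-order: [2, 20, 28, 61, 66, 95]


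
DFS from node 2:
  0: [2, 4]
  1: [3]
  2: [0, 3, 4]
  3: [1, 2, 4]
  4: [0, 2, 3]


Visit 2, push [4, 3, 0]
Visit 0, push [4]
Visit 4, push [3]
Visit 3, push [1]
Visit 1, push []

DFS order: [2, 0, 4, 3, 1]


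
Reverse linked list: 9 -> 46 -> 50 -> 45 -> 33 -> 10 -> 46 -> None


Step 1: curr=9, set curr.next=prev(None) | reversed so far: 9
Step 2: curr=46, set curr.next=prev(9) | reversed so far: 46 -> 9
Step 3: curr=50, set curr.next=prev(46) | reversed so far: 50 -> 46 -> 9
Step 4: curr=45, set curr.next=prev(50) | reversed so far: 45 -> 50 -> 46 -> 9
Step 5: curr=33, set curr.next=prev(45) | reversed so far: 33 -> 45 -> 50 -> 46 -> 9
Step 6: curr=10, set curr.next=prev(33) | reversed so far: 10 -> 33 -> 45 -> 50 -> 46 -> 9
Step 7: curr=46, set curr.next=prev(10) | reversed so far: 46 -> 10 -> 33 -> 45 -> 50 -> 46 -> 9

46 -> 10 -> 33 -> 45 -> 50 -> 46 -> 9 -> None


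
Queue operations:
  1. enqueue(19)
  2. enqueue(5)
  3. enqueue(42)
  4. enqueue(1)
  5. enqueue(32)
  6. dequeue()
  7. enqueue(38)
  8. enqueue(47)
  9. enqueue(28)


enqueue(19) -> [19]
enqueue(5) -> [19, 5]
enqueue(42) -> [19, 5, 42]
enqueue(1) -> [19, 5, 42, 1]
enqueue(32) -> [19, 5, 42, 1, 32]
dequeue()->19, [5, 42, 1, 32]
enqueue(38) -> [5, 42, 1, 32, 38]
enqueue(47) -> [5, 42, 1, 32, 38, 47]
enqueue(28) -> [5, 42, 1, 32, 38, 47, 28]

Final queue: [5, 42, 1, 32, 38, 47, 28]


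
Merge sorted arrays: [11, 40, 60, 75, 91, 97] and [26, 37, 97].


Take 11 from A
Take 26 from B
Take 37 from B
Take 40 from A
Take 60 from A
Take 75 from A
Take 91 from A
Take 97 from A

Merged: [11, 26, 37, 40, 60, 75, 91, 97, 97]


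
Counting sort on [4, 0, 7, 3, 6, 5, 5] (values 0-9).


Input: [4, 0, 7, 3, 6, 5, 5]
Counts: [1, 0, 0, 1, 1, 2, 1, 1, 0, 0]

Sorted: [0, 3, 4, 5, 5, 6, 7]


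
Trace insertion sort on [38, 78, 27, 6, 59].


Initial: [38, 78, 27, 6, 59]
Insert 78: [38, 78, 27, 6, 59]
Insert 27: [27, 38, 78, 6, 59]
Insert 6: [6, 27, 38, 78, 59]
Insert 59: [6, 27, 38, 59, 78]

Sorted: [6, 27, 38, 59, 78]


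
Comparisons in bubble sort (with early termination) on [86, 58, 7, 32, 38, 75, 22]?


Algorithm: bubble sort (with early termination)
Input: [86, 58, 7, 32, 38, 75, 22]
Sorted: [7, 22, 32, 38, 58, 75, 86]

21


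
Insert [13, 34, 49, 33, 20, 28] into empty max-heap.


Insert 13: [13]
Insert 34: [34, 13]
Insert 49: [49, 13, 34]
Insert 33: [49, 33, 34, 13]
Insert 20: [49, 33, 34, 13, 20]
Insert 28: [49, 33, 34, 13, 20, 28]

Final heap: [49, 33, 34, 13, 20, 28]


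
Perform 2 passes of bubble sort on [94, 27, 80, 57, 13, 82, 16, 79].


Initial: [94, 27, 80, 57, 13, 82, 16, 79]
Pass 1: [27, 80, 57, 13, 82, 16, 79, 94] (7 swaps)
Pass 2: [27, 57, 13, 80, 16, 79, 82, 94] (4 swaps)

After 2 passes: [27, 57, 13, 80, 16, 79, 82, 94]


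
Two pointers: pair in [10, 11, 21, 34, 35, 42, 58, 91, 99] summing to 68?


lo=0(10)+hi=8(99)=109
lo=0(10)+hi=7(91)=101
lo=0(10)+hi=6(58)=68

Yes: 10+58=68


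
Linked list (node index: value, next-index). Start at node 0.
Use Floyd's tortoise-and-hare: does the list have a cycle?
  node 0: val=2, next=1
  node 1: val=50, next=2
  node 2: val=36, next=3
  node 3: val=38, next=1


Floyd's tortoise (slow, +1) and hare (fast, +2):
  init: slow=0, fast=0
  step 1: slow=1, fast=2
  step 2: slow=2, fast=1
  step 3: slow=3, fast=3
  slow == fast at node 3: cycle detected

Cycle: yes


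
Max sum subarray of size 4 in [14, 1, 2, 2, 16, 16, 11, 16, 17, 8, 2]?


[0:4]: 19
[1:5]: 21
[2:6]: 36
[3:7]: 45
[4:8]: 59
[5:9]: 60
[6:10]: 52
[7:11]: 43

Max: 60 at [5:9]


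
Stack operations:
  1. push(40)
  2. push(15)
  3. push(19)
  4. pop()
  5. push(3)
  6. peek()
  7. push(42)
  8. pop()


push(40) -> [40]
push(15) -> [40, 15]
push(19) -> [40, 15, 19]
pop()->19, [40, 15]
push(3) -> [40, 15, 3]
peek()->3
push(42) -> [40, 15, 3, 42]
pop()->42, [40, 15, 3]

Final stack: [40, 15, 3]


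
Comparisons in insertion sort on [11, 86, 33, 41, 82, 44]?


Algorithm: insertion sort
Input: [11, 86, 33, 41, 82, 44]
Sorted: [11, 33, 41, 44, 82, 86]

10


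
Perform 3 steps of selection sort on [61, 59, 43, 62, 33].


Initial: [61, 59, 43, 62, 33]
Step 1: min=33 at 4
  Swap: [33, 59, 43, 62, 61]
Step 2: min=43 at 2
  Swap: [33, 43, 59, 62, 61]
Step 3: min=59 at 2
  Swap: [33, 43, 59, 62, 61]

After 3 steps: [33, 43, 59, 62, 61]


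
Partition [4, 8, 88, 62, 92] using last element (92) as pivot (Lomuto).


Pivot: 92
  4 <= 92: advance i (no swap)
  8 <= 92: advance i (no swap)
  88 <= 92: advance i (no swap)
  62 <= 92: advance i (no swap)
Place pivot at 4: [4, 8, 88, 62, 92]

Partitioned: [4, 8, 88, 62, 92]


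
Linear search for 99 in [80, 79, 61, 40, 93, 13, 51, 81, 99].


i=0: 80!=99
i=1: 79!=99
i=2: 61!=99
i=3: 40!=99
i=4: 93!=99
i=5: 13!=99
i=6: 51!=99
i=7: 81!=99
i=8: 99==99 found!

Found at 8, 9 comps


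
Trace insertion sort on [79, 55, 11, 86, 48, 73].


Initial: [79, 55, 11, 86, 48, 73]
Insert 55: [55, 79, 11, 86, 48, 73]
Insert 11: [11, 55, 79, 86, 48, 73]
Insert 86: [11, 55, 79, 86, 48, 73]
Insert 48: [11, 48, 55, 79, 86, 73]
Insert 73: [11, 48, 55, 73, 79, 86]

Sorted: [11, 48, 55, 73, 79, 86]


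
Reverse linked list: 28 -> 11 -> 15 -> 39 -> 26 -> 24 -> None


Step 1: curr=28, set curr.next=prev(None) | reversed so far: 28
Step 2: curr=11, set curr.next=prev(28) | reversed so far: 11 -> 28
Step 3: curr=15, set curr.next=prev(11) | reversed so far: 15 -> 11 -> 28
Step 4: curr=39, set curr.next=prev(15) | reversed so far: 39 -> 15 -> 11 -> 28
Step 5: curr=26, set curr.next=prev(39) | reversed so far: 26 -> 39 -> 15 -> 11 -> 28
Step 6: curr=24, set curr.next=prev(26) | reversed so far: 24 -> 26 -> 39 -> 15 -> 11 -> 28

24 -> 26 -> 39 -> 15 -> 11 -> 28 -> None


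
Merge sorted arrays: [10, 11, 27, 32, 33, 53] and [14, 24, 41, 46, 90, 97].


Take 10 from A
Take 11 from A
Take 14 from B
Take 24 from B
Take 27 from A
Take 32 from A
Take 33 from A
Take 41 from B
Take 46 from B
Take 53 from A

Merged: [10, 11, 14, 24, 27, 32, 33, 41, 46, 53, 90, 97]


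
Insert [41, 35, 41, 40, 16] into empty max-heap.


Insert 41: [41]
Insert 35: [41, 35]
Insert 41: [41, 35, 41]
Insert 40: [41, 40, 41, 35]
Insert 16: [41, 40, 41, 35, 16]

Final heap: [41, 40, 41, 35, 16]


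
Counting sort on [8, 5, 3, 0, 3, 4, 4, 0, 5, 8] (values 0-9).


Input: [8, 5, 3, 0, 3, 4, 4, 0, 5, 8]
Counts: [2, 0, 0, 2, 2, 2, 0, 0, 2, 0]

Sorted: [0, 0, 3, 3, 4, 4, 5, 5, 8, 8]


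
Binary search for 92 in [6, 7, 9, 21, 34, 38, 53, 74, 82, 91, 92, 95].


Step 1: lo=0, hi=11, mid=5, val=38
Step 2: lo=6, hi=11, mid=8, val=82
Step 3: lo=9, hi=11, mid=10, val=92

Found at index 10


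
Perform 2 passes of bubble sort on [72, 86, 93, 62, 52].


Initial: [72, 86, 93, 62, 52]
Pass 1: [72, 86, 62, 52, 93] (2 swaps)
Pass 2: [72, 62, 52, 86, 93] (2 swaps)

After 2 passes: [72, 62, 52, 86, 93]


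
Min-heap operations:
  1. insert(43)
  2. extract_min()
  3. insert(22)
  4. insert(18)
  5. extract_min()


insert(43) -> [43]
extract_min()->43, []
insert(22) -> [22]
insert(18) -> [18, 22]
extract_min()->18, [22]

Final heap: [22]


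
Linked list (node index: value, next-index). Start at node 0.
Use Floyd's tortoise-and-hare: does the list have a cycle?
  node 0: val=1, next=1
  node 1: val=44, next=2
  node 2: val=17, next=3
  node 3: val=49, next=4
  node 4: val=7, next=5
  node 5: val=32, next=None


Floyd's tortoise (slow, +1) and hare (fast, +2):
  init: slow=0, fast=0
  step 1: slow=1, fast=2
  step 2: slow=2, fast=4
  step 3: fast 4->5->None, no cycle

Cycle: no


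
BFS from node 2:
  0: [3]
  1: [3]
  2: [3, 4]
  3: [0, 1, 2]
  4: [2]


Visit 2, enqueue [3, 4]
Visit 3, enqueue [0, 1]
Visit 4, enqueue []
Visit 0, enqueue []
Visit 1, enqueue []

BFS order: [2, 3, 4, 0, 1]


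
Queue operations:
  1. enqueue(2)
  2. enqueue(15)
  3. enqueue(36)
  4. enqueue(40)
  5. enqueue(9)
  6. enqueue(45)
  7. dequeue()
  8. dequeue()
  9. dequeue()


enqueue(2) -> [2]
enqueue(15) -> [2, 15]
enqueue(36) -> [2, 15, 36]
enqueue(40) -> [2, 15, 36, 40]
enqueue(9) -> [2, 15, 36, 40, 9]
enqueue(45) -> [2, 15, 36, 40, 9, 45]
dequeue()->2, [15, 36, 40, 9, 45]
dequeue()->15, [36, 40, 9, 45]
dequeue()->36, [40, 9, 45]

Final queue: [40, 9, 45]


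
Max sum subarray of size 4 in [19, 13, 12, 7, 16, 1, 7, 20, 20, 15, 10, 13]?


[0:4]: 51
[1:5]: 48
[2:6]: 36
[3:7]: 31
[4:8]: 44
[5:9]: 48
[6:10]: 62
[7:11]: 65
[8:12]: 58

Max: 65 at [7:11]


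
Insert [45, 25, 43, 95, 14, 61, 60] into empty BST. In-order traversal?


Insert 45: root
Insert 25: L from 45
Insert 43: L from 45 -> R from 25
Insert 95: R from 45
Insert 14: L from 45 -> L from 25
Insert 61: R from 45 -> L from 95
Insert 60: R from 45 -> L from 95 -> L from 61

In-order: [14, 25, 43, 45, 60, 61, 95]


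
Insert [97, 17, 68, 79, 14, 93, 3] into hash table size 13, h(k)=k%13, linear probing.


Insert 97: h=6 -> slot 6
Insert 17: h=4 -> slot 4
Insert 68: h=3 -> slot 3
Insert 79: h=1 -> slot 1
Insert 14: h=1, 1 probes -> slot 2
Insert 93: h=2, 3 probes -> slot 5
Insert 3: h=3, 4 probes -> slot 7

Table: [None, 79, 14, 68, 17, 93, 97, 3, None, None, None, None, None]


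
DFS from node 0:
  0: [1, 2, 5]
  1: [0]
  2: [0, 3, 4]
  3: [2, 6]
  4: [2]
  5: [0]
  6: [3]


Visit 0, push [5, 2, 1]
Visit 1, push []
Visit 2, push [4, 3]
Visit 3, push [6]
Visit 6, push []
Visit 4, push []
Visit 5, push []

DFS order: [0, 1, 2, 3, 6, 4, 5]


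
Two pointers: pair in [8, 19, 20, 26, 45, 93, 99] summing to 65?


lo=0(8)+hi=6(99)=107
lo=0(8)+hi=5(93)=101
lo=0(8)+hi=4(45)=53
lo=1(19)+hi=4(45)=64
lo=2(20)+hi=4(45)=65

Yes: 20+45=65


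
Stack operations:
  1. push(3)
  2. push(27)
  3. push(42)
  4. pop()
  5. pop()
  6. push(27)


push(3) -> [3]
push(27) -> [3, 27]
push(42) -> [3, 27, 42]
pop()->42, [3, 27]
pop()->27, [3]
push(27) -> [3, 27]

Final stack: [3, 27]


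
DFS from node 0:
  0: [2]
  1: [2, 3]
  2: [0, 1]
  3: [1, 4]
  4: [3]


Visit 0, push [2]
Visit 2, push [1]
Visit 1, push [3]
Visit 3, push [4]
Visit 4, push []

DFS order: [0, 2, 1, 3, 4]


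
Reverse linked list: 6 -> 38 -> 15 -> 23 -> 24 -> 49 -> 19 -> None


Step 1: curr=6, set curr.next=prev(None) | reversed so far: 6
Step 2: curr=38, set curr.next=prev(6) | reversed so far: 38 -> 6
Step 3: curr=15, set curr.next=prev(38) | reversed so far: 15 -> 38 -> 6
Step 4: curr=23, set curr.next=prev(15) | reversed so far: 23 -> 15 -> 38 -> 6
Step 5: curr=24, set curr.next=prev(23) | reversed so far: 24 -> 23 -> 15 -> 38 -> 6
Step 6: curr=49, set curr.next=prev(24) | reversed so far: 49 -> 24 -> 23 -> 15 -> 38 -> 6
Step 7: curr=19, set curr.next=prev(49) | reversed so far: 19 -> 49 -> 24 -> 23 -> 15 -> 38 -> 6

19 -> 49 -> 24 -> 23 -> 15 -> 38 -> 6 -> None


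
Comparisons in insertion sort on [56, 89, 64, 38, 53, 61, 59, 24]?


Algorithm: insertion sort
Input: [56, 89, 64, 38, 53, 61, 59, 24]
Sorted: [24, 38, 53, 56, 59, 61, 64, 89]

24


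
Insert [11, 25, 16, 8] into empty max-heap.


Insert 11: [11]
Insert 25: [25, 11]
Insert 16: [25, 11, 16]
Insert 8: [25, 11, 16, 8]

Final heap: [25, 11, 16, 8]


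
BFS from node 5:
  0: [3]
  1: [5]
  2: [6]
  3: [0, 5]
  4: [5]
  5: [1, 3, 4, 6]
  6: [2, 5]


Visit 5, enqueue [1, 3, 4, 6]
Visit 1, enqueue []
Visit 3, enqueue [0]
Visit 4, enqueue []
Visit 6, enqueue [2]
Visit 0, enqueue []
Visit 2, enqueue []

BFS order: [5, 1, 3, 4, 6, 0, 2]


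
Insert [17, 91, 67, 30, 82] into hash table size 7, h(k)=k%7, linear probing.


Insert 17: h=3 -> slot 3
Insert 91: h=0 -> slot 0
Insert 67: h=4 -> slot 4
Insert 30: h=2 -> slot 2
Insert 82: h=5 -> slot 5

Table: [91, None, 30, 17, 67, 82, None]


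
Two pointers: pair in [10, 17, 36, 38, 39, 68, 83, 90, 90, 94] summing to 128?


lo=0(10)+hi=9(94)=104
lo=1(17)+hi=9(94)=111
lo=2(36)+hi=9(94)=130
lo=2(36)+hi=8(90)=126
lo=3(38)+hi=8(90)=128

Yes: 38+90=128


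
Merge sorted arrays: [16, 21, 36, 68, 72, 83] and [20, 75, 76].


Take 16 from A
Take 20 from B
Take 21 from A
Take 36 from A
Take 68 from A
Take 72 from A
Take 75 from B
Take 76 from B

Merged: [16, 20, 21, 36, 68, 72, 75, 76, 83]


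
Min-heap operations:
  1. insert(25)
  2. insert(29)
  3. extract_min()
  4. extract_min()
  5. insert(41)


insert(25) -> [25]
insert(29) -> [25, 29]
extract_min()->25, [29]
extract_min()->29, []
insert(41) -> [41]

Final heap: [41]


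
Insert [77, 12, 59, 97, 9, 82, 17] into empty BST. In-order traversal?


Insert 77: root
Insert 12: L from 77
Insert 59: L from 77 -> R from 12
Insert 97: R from 77
Insert 9: L from 77 -> L from 12
Insert 82: R from 77 -> L from 97
Insert 17: L from 77 -> R from 12 -> L from 59

In-order: [9, 12, 17, 59, 77, 82, 97]


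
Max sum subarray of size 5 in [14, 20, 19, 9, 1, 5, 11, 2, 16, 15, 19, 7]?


[0:5]: 63
[1:6]: 54
[2:7]: 45
[3:8]: 28
[4:9]: 35
[5:10]: 49
[6:11]: 63
[7:12]: 59

Max: 63 at [0:5]


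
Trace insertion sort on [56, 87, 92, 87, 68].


Initial: [56, 87, 92, 87, 68]
Insert 87: [56, 87, 92, 87, 68]
Insert 92: [56, 87, 92, 87, 68]
Insert 87: [56, 87, 87, 92, 68]
Insert 68: [56, 68, 87, 87, 92]

Sorted: [56, 68, 87, 87, 92]


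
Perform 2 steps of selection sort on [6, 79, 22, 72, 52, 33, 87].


Initial: [6, 79, 22, 72, 52, 33, 87]
Step 1: min=6 at 0
  Swap: [6, 79, 22, 72, 52, 33, 87]
Step 2: min=22 at 2
  Swap: [6, 22, 79, 72, 52, 33, 87]

After 2 steps: [6, 22, 79, 72, 52, 33, 87]


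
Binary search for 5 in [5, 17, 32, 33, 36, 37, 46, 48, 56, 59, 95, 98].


Step 1: lo=0, hi=11, mid=5, val=37
Step 2: lo=0, hi=4, mid=2, val=32
Step 3: lo=0, hi=1, mid=0, val=5

Found at index 0


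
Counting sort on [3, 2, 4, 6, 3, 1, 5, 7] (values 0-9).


Input: [3, 2, 4, 6, 3, 1, 5, 7]
Counts: [0, 1, 1, 2, 1, 1, 1, 1, 0, 0]

Sorted: [1, 2, 3, 3, 4, 5, 6, 7]


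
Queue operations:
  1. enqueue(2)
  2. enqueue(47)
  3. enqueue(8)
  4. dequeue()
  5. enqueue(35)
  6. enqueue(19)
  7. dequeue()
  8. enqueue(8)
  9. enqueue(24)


enqueue(2) -> [2]
enqueue(47) -> [2, 47]
enqueue(8) -> [2, 47, 8]
dequeue()->2, [47, 8]
enqueue(35) -> [47, 8, 35]
enqueue(19) -> [47, 8, 35, 19]
dequeue()->47, [8, 35, 19]
enqueue(8) -> [8, 35, 19, 8]
enqueue(24) -> [8, 35, 19, 8, 24]

Final queue: [8, 35, 19, 8, 24]


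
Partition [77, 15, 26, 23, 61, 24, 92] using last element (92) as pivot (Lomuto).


Pivot: 92
  77 <= 92: advance i (no swap)
  15 <= 92: advance i (no swap)
  26 <= 92: advance i (no swap)
  23 <= 92: advance i (no swap)
  61 <= 92: advance i (no swap)
  24 <= 92: advance i (no swap)
Place pivot at 6: [77, 15, 26, 23, 61, 24, 92]

Partitioned: [77, 15, 26, 23, 61, 24, 92]


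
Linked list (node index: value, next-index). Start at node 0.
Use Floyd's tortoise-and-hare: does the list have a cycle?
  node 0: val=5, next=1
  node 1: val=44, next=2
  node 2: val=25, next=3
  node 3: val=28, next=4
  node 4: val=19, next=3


Floyd's tortoise (slow, +1) and hare (fast, +2):
  init: slow=0, fast=0
  step 1: slow=1, fast=2
  step 2: slow=2, fast=4
  step 3: slow=3, fast=4
  step 4: slow=4, fast=4
  slow == fast at node 4: cycle detected

Cycle: yes


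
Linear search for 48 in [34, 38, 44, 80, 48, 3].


i=0: 34!=48
i=1: 38!=48
i=2: 44!=48
i=3: 80!=48
i=4: 48==48 found!

Found at 4, 5 comps


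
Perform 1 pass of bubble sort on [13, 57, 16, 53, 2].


Initial: [13, 57, 16, 53, 2]
Pass 1: [13, 16, 53, 2, 57] (3 swaps)

After 1 pass: [13, 16, 53, 2, 57]


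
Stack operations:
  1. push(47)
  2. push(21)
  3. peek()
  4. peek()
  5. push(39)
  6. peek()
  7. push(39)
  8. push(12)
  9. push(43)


push(47) -> [47]
push(21) -> [47, 21]
peek()->21
peek()->21
push(39) -> [47, 21, 39]
peek()->39
push(39) -> [47, 21, 39, 39]
push(12) -> [47, 21, 39, 39, 12]
push(43) -> [47, 21, 39, 39, 12, 43]

Final stack: [47, 21, 39, 39, 12, 43]


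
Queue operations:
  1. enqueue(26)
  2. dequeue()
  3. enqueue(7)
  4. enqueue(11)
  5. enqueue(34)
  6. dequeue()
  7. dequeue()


enqueue(26) -> [26]
dequeue()->26, []
enqueue(7) -> [7]
enqueue(11) -> [7, 11]
enqueue(34) -> [7, 11, 34]
dequeue()->7, [11, 34]
dequeue()->11, [34]

Final queue: [34]


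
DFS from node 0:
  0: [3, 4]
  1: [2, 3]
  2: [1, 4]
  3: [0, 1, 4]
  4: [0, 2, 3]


Visit 0, push [4, 3]
Visit 3, push [4, 1]
Visit 1, push [2]
Visit 2, push [4]
Visit 4, push []

DFS order: [0, 3, 1, 2, 4]


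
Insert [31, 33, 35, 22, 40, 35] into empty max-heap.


Insert 31: [31]
Insert 33: [33, 31]
Insert 35: [35, 31, 33]
Insert 22: [35, 31, 33, 22]
Insert 40: [40, 35, 33, 22, 31]
Insert 35: [40, 35, 35, 22, 31, 33]

Final heap: [40, 35, 35, 22, 31, 33]


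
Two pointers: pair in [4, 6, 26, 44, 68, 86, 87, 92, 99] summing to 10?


lo=0(4)+hi=8(99)=103
lo=0(4)+hi=7(92)=96
lo=0(4)+hi=6(87)=91
lo=0(4)+hi=5(86)=90
lo=0(4)+hi=4(68)=72
lo=0(4)+hi=3(44)=48
lo=0(4)+hi=2(26)=30
lo=0(4)+hi=1(6)=10

Yes: 4+6=10


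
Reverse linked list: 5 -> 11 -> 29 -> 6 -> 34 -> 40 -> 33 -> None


Step 1: curr=5, set curr.next=prev(None) | reversed so far: 5
Step 2: curr=11, set curr.next=prev(5) | reversed so far: 11 -> 5
Step 3: curr=29, set curr.next=prev(11) | reversed so far: 29 -> 11 -> 5
Step 4: curr=6, set curr.next=prev(29) | reversed so far: 6 -> 29 -> 11 -> 5
Step 5: curr=34, set curr.next=prev(6) | reversed so far: 34 -> 6 -> 29 -> 11 -> 5
Step 6: curr=40, set curr.next=prev(34) | reversed so far: 40 -> 34 -> 6 -> 29 -> 11 -> 5
Step 7: curr=33, set curr.next=prev(40) | reversed so far: 33 -> 40 -> 34 -> 6 -> 29 -> 11 -> 5

33 -> 40 -> 34 -> 6 -> 29 -> 11 -> 5 -> None


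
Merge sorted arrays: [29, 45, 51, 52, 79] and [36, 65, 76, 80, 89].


Take 29 from A
Take 36 from B
Take 45 from A
Take 51 from A
Take 52 from A
Take 65 from B
Take 76 from B
Take 79 from A

Merged: [29, 36, 45, 51, 52, 65, 76, 79, 80, 89]


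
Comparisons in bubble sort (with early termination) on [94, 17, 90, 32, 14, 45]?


Algorithm: bubble sort (with early termination)
Input: [94, 17, 90, 32, 14, 45]
Sorted: [14, 17, 32, 45, 90, 94]

15


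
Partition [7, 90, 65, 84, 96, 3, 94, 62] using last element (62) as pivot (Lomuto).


Pivot: 62
  7 <= 62: advance i (no swap)
  3 <= 62: swap -> [7, 3, 65, 84, 96, 90, 94, 62]
Place pivot at 2: [7, 3, 62, 84, 96, 90, 94, 65]

Partitioned: [7, 3, 62, 84, 96, 90, 94, 65]


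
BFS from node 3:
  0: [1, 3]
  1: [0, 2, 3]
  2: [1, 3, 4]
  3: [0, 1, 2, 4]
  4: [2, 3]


Visit 3, enqueue [0, 1, 2, 4]
Visit 0, enqueue []
Visit 1, enqueue []
Visit 2, enqueue []
Visit 4, enqueue []

BFS order: [3, 0, 1, 2, 4]


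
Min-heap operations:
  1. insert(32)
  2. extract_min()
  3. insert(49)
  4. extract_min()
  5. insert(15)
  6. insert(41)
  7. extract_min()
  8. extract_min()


insert(32) -> [32]
extract_min()->32, []
insert(49) -> [49]
extract_min()->49, []
insert(15) -> [15]
insert(41) -> [15, 41]
extract_min()->15, [41]
extract_min()->41, []

Final heap: []


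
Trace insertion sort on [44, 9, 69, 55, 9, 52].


Initial: [44, 9, 69, 55, 9, 52]
Insert 9: [9, 44, 69, 55, 9, 52]
Insert 69: [9, 44, 69, 55, 9, 52]
Insert 55: [9, 44, 55, 69, 9, 52]
Insert 9: [9, 9, 44, 55, 69, 52]
Insert 52: [9, 9, 44, 52, 55, 69]

Sorted: [9, 9, 44, 52, 55, 69]


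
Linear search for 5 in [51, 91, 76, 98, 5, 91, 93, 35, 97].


i=0: 51!=5
i=1: 91!=5
i=2: 76!=5
i=3: 98!=5
i=4: 5==5 found!

Found at 4, 5 comps


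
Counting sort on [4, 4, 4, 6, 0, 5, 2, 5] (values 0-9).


Input: [4, 4, 4, 6, 0, 5, 2, 5]
Counts: [1, 0, 1, 0, 3, 2, 1, 0, 0, 0]

Sorted: [0, 2, 4, 4, 4, 5, 5, 6]


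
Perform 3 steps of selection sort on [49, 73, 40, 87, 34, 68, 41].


Initial: [49, 73, 40, 87, 34, 68, 41]
Step 1: min=34 at 4
  Swap: [34, 73, 40, 87, 49, 68, 41]
Step 2: min=40 at 2
  Swap: [34, 40, 73, 87, 49, 68, 41]
Step 3: min=41 at 6
  Swap: [34, 40, 41, 87, 49, 68, 73]

After 3 steps: [34, 40, 41, 87, 49, 68, 73]


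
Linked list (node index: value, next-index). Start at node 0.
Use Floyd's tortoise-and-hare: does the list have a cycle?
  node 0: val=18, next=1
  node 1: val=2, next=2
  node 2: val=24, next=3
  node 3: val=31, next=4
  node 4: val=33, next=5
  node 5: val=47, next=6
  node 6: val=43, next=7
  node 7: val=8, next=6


Floyd's tortoise (slow, +1) and hare (fast, +2):
  init: slow=0, fast=0
  step 1: slow=1, fast=2
  step 2: slow=2, fast=4
  step 3: slow=3, fast=6
  step 4: slow=4, fast=6
  step 5: slow=5, fast=6
  step 6: slow=6, fast=6
  slow == fast at node 6: cycle detected

Cycle: yes


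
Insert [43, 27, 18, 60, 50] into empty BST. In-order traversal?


Insert 43: root
Insert 27: L from 43
Insert 18: L from 43 -> L from 27
Insert 60: R from 43
Insert 50: R from 43 -> L from 60

In-order: [18, 27, 43, 50, 60]


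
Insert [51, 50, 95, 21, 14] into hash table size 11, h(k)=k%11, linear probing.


Insert 51: h=7 -> slot 7
Insert 50: h=6 -> slot 6
Insert 95: h=7, 1 probes -> slot 8
Insert 21: h=10 -> slot 10
Insert 14: h=3 -> slot 3

Table: [None, None, None, 14, None, None, 50, 51, 95, None, 21]


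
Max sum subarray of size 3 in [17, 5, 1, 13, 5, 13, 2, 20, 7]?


[0:3]: 23
[1:4]: 19
[2:5]: 19
[3:6]: 31
[4:7]: 20
[5:8]: 35
[6:9]: 29

Max: 35 at [5:8]


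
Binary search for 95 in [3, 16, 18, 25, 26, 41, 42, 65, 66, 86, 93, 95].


Step 1: lo=0, hi=11, mid=5, val=41
Step 2: lo=6, hi=11, mid=8, val=66
Step 3: lo=9, hi=11, mid=10, val=93
Step 4: lo=11, hi=11, mid=11, val=95

Found at index 11


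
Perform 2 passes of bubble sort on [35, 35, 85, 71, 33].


Initial: [35, 35, 85, 71, 33]
Pass 1: [35, 35, 71, 33, 85] (2 swaps)
Pass 2: [35, 35, 33, 71, 85] (1 swaps)

After 2 passes: [35, 35, 33, 71, 85]


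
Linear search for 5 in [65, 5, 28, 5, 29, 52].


i=0: 65!=5
i=1: 5==5 found!

Found at 1, 2 comps


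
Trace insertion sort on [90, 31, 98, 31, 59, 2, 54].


Initial: [90, 31, 98, 31, 59, 2, 54]
Insert 31: [31, 90, 98, 31, 59, 2, 54]
Insert 98: [31, 90, 98, 31, 59, 2, 54]
Insert 31: [31, 31, 90, 98, 59, 2, 54]
Insert 59: [31, 31, 59, 90, 98, 2, 54]
Insert 2: [2, 31, 31, 59, 90, 98, 54]
Insert 54: [2, 31, 31, 54, 59, 90, 98]

Sorted: [2, 31, 31, 54, 59, 90, 98]


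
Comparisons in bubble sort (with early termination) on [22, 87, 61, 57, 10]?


Algorithm: bubble sort (with early termination)
Input: [22, 87, 61, 57, 10]
Sorted: [10, 22, 57, 61, 87]

10


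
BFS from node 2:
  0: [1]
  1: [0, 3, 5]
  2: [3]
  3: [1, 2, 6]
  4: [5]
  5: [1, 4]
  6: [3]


Visit 2, enqueue [3]
Visit 3, enqueue [1, 6]
Visit 1, enqueue [0, 5]
Visit 6, enqueue []
Visit 0, enqueue []
Visit 5, enqueue [4]
Visit 4, enqueue []

BFS order: [2, 3, 1, 6, 0, 5, 4]


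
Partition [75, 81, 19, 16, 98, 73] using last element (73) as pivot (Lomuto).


Pivot: 73
  19 <= 73: swap -> [19, 81, 75, 16, 98, 73]
  16 <= 73: swap -> [19, 16, 75, 81, 98, 73]
Place pivot at 2: [19, 16, 73, 81, 98, 75]

Partitioned: [19, 16, 73, 81, 98, 75]


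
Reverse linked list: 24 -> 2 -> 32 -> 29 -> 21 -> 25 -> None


Step 1: curr=24, set curr.next=prev(None) | reversed so far: 24
Step 2: curr=2, set curr.next=prev(24) | reversed so far: 2 -> 24
Step 3: curr=32, set curr.next=prev(2) | reversed so far: 32 -> 2 -> 24
Step 4: curr=29, set curr.next=prev(32) | reversed so far: 29 -> 32 -> 2 -> 24
Step 5: curr=21, set curr.next=prev(29) | reversed so far: 21 -> 29 -> 32 -> 2 -> 24
Step 6: curr=25, set curr.next=prev(21) | reversed so far: 25 -> 21 -> 29 -> 32 -> 2 -> 24

25 -> 21 -> 29 -> 32 -> 2 -> 24 -> None


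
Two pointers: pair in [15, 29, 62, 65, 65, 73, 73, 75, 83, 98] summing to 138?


lo=0(15)+hi=9(98)=113
lo=1(29)+hi=9(98)=127
lo=2(62)+hi=9(98)=160
lo=2(62)+hi=8(83)=145
lo=2(62)+hi=7(75)=137
lo=3(65)+hi=7(75)=140
lo=3(65)+hi=6(73)=138

Yes: 65+73=138


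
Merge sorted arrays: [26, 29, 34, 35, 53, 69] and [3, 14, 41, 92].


Take 3 from B
Take 14 from B
Take 26 from A
Take 29 from A
Take 34 from A
Take 35 from A
Take 41 from B
Take 53 from A
Take 69 from A

Merged: [3, 14, 26, 29, 34, 35, 41, 53, 69, 92]


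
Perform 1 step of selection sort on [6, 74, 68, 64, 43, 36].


Initial: [6, 74, 68, 64, 43, 36]
Step 1: min=6 at 0
  Swap: [6, 74, 68, 64, 43, 36]

After 1 step: [6, 74, 68, 64, 43, 36]


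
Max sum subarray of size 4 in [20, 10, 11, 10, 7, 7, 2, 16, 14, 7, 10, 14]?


[0:4]: 51
[1:5]: 38
[2:6]: 35
[3:7]: 26
[4:8]: 32
[5:9]: 39
[6:10]: 39
[7:11]: 47
[8:12]: 45

Max: 51 at [0:4]


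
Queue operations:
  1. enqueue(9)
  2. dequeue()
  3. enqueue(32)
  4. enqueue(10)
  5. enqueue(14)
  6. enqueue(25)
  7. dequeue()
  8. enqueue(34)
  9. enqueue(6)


enqueue(9) -> [9]
dequeue()->9, []
enqueue(32) -> [32]
enqueue(10) -> [32, 10]
enqueue(14) -> [32, 10, 14]
enqueue(25) -> [32, 10, 14, 25]
dequeue()->32, [10, 14, 25]
enqueue(34) -> [10, 14, 25, 34]
enqueue(6) -> [10, 14, 25, 34, 6]

Final queue: [10, 14, 25, 34, 6]


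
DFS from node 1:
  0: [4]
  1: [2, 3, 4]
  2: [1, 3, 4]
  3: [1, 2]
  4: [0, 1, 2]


Visit 1, push [4, 3, 2]
Visit 2, push [4, 3]
Visit 3, push []
Visit 4, push [0]
Visit 0, push []

DFS order: [1, 2, 3, 4, 0]


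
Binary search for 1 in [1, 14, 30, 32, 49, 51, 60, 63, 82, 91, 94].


Step 1: lo=0, hi=10, mid=5, val=51
Step 2: lo=0, hi=4, mid=2, val=30
Step 3: lo=0, hi=1, mid=0, val=1

Found at index 0


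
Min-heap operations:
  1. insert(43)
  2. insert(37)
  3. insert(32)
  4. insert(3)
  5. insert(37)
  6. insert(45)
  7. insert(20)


insert(43) -> [43]
insert(37) -> [37, 43]
insert(32) -> [32, 43, 37]
insert(3) -> [3, 32, 37, 43]
insert(37) -> [3, 32, 37, 43, 37]
insert(45) -> [3, 32, 37, 43, 37, 45]
insert(20) -> [3, 32, 20, 43, 37, 45, 37]

Final heap: [3, 32, 20, 43, 37, 45, 37]


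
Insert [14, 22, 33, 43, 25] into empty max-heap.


Insert 14: [14]
Insert 22: [22, 14]
Insert 33: [33, 14, 22]
Insert 43: [43, 33, 22, 14]
Insert 25: [43, 33, 22, 14, 25]

Final heap: [43, 33, 22, 14, 25]


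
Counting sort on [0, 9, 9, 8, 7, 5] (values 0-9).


Input: [0, 9, 9, 8, 7, 5]
Counts: [1, 0, 0, 0, 0, 1, 0, 1, 1, 2]

Sorted: [0, 5, 7, 8, 9, 9]


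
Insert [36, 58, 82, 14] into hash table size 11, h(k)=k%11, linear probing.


Insert 36: h=3 -> slot 3
Insert 58: h=3, 1 probes -> slot 4
Insert 82: h=5 -> slot 5
Insert 14: h=3, 3 probes -> slot 6

Table: [None, None, None, 36, 58, 82, 14, None, None, None, None]


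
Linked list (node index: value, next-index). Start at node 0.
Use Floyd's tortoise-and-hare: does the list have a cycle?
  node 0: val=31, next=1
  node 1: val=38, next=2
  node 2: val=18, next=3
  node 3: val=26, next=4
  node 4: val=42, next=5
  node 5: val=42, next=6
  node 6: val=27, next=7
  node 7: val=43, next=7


Floyd's tortoise (slow, +1) and hare (fast, +2):
  init: slow=0, fast=0
  step 1: slow=1, fast=2
  step 2: slow=2, fast=4
  step 3: slow=3, fast=6
  step 4: slow=4, fast=7
  step 5: slow=5, fast=7
  step 6: slow=6, fast=7
  step 7: slow=7, fast=7
  slow == fast at node 7: cycle detected

Cycle: yes


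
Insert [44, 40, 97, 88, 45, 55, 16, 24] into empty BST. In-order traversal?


Insert 44: root
Insert 40: L from 44
Insert 97: R from 44
Insert 88: R from 44 -> L from 97
Insert 45: R from 44 -> L from 97 -> L from 88
Insert 55: R from 44 -> L from 97 -> L from 88 -> R from 45
Insert 16: L from 44 -> L from 40
Insert 24: L from 44 -> L from 40 -> R from 16

In-order: [16, 24, 40, 44, 45, 55, 88, 97]


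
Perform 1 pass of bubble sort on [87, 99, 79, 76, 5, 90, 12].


Initial: [87, 99, 79, 76, 5, 90, 12]
Pass 1: [87, 79, 76, 5, 90, 12, 99] (5 swaps)

After 1 pass: [87, 79, 76, 5, 90, 12, 99]


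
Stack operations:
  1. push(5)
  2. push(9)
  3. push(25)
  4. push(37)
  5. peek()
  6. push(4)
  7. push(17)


push(5) -> [5]
push(9) -> [5, 9]
push(25) -> [5, 9, 25]
push(37) -> [5, 9, 25, 37]
peek()->37
push(4) -> [5, 9, 25, 37, 4]
push(17) -> [5, 9, 25, 37, 4, 17]

Final stack: [5, 9, 25, 37, 4, 17]


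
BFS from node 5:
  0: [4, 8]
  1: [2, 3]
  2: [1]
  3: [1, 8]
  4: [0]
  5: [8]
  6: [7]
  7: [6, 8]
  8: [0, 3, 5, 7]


Visit 5, enqueue [8]
Visit 8, enqueue [0, 3, 7]
Visit 0, enqueue [4]
Visit 3, enqueue [1]
Visit 7, enqueue [6]
Visit 4, enqueue []
Visit 1, enqueue [2]
Visit 6, enqueue []
Visit 2, enqueue []

BFS order: [5, 8, 0, 3, 7, 4, 1, 6, 2]


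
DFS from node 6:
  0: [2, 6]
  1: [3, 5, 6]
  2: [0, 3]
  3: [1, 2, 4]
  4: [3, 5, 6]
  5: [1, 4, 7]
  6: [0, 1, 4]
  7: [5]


Visit 6, push [4, 1, 0]
Visit 0, push [2]
Visit 2, push [3]
Visit 3, push [4, 1]
Visit 1, push [5]
Visit 5, push [7, 4]
Visit 4, push []
Visit 7, push []

DFS order: [6, 0, 2, 3, 1, 5, 4, 7]


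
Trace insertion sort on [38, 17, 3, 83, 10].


Initial: [38, 17, 3, 83, 10]
Insert 17: [17, 38, 3, 83, 10]
Insert 3: [3, 17, 38, 83, 10]
Insert 83: [3, 17, 38, 83, 10]
Insert 10: [3, 10, 17, 38, 83]

Sorted: [3, 10, 17, 38, 83]


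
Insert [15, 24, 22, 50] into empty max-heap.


Insert 15: [15]
Insert 24: [24, 15]
Insert 22: [24, 15, 22]
Insert 50: [50, 24, 22, 15]

Final heap: [50, 24, 22, 15]


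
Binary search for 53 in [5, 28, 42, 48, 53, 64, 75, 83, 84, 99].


Step 1: lo=0, hi=9, mid=4, val=53

Found at index 4


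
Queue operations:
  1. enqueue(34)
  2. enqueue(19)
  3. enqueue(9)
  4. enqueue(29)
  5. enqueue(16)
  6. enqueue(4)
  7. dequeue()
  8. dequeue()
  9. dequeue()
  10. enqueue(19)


enqueue(34) -> [34]
enqueue(19) -> [34, 19]
enqueue(9) -> [34, 19, 9]
enqueue(29) -> [34, 19, 9, 29]
enqueue(16) -> [34, 19, 9, 29, 16]
enqueue(4) -> [34, 19, 9, 29, 16, 4]
dequeue()->34, [19, 9, 29, 16, 4]
dequeue()->19, [9, 29, 16, 4]
dequeue()->9, [29, 16, 4]
enqueue(19) -> [29, 16, 4, 19]

Final queue: [29, 16, 4, 19]


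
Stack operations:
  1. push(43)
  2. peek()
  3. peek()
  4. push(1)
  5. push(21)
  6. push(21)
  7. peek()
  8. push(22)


push(43) -> [43]
peek()->43
peek()->43
push(1) -> [43, 1]
push(21) -> [43, 1, 21]
push(21) -> [43, 1, 21, 21]
peek()->21
push(22) -> [43, 1, 21, 21, 22]

Final stack: [43, 1, 21, 21, 22]


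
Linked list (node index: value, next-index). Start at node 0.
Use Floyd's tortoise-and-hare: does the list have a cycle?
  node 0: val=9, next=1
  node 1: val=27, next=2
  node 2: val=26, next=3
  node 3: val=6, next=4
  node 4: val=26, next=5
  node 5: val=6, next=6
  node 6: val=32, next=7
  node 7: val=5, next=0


Floyd's tortoise (slow, +1) and hare (fast, +2):
  init: slow=0, fast=0
  step 1: slow=1, fast=2
  step 2: slow=2, fast=4
  step 3: slow=3, fast=6
  step 4: slow=4, fast=0
  step 5: slow=5, fast=2
  step 6: slow=6, fast=4
  step 7: slow=7, fast=6
  step 8: slow=0, fast=0
  slow == fast at node 0: cycle detected

Cycle: yes


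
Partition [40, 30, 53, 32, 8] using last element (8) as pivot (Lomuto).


Pivot: 8
Place pivot at 0: [8, 30, 53, 32, 40]

Partitioned: [8, 30, 53, 32, 40]


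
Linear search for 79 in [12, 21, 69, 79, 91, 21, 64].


i=0: 12!=79
i=1: 21!=79
i=2: 69!=79
i=3: 79==79 found!

Found at 3, 4 comps


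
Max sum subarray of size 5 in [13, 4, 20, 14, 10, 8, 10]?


[0:5]: 61
[1:6]: 56
[2:7]: 62

Max: 62 at [2:7]


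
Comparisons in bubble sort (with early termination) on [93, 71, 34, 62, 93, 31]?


Algorithm: bubble sort (with early termination)
Input: [93, 71, 34, 62, 93, 31]
Sorted: [31, 34, 62, 71, 93, 93]

15


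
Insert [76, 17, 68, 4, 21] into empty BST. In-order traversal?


Insert 76: root
Insert 17: L from 76
Insert 68: L from 76 -> R from 17
Insert 4: L from 76 -> L from 17
Insert 21: L from 76 -> R from 17 -> L from 68

In-order: [4, 17, 21, 68, 76]


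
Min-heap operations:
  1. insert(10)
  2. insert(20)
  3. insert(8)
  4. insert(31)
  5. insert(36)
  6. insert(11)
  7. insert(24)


insert(10) -> [10]
insert(20) -> [10, 20]
insert(8) -> [8, 20, 10]
insert(31) -> [8, 20, 10, 31]
insert(36) -> [8, 20, 10, 31, 36]
insert(11) -> [8, 20, 10, 31, 36, 11]
insert(24) -> [8, 20, 10, 31, 36, 11, 24]

Final heap: [8, 20, 10, 31, 36, 11, 24]


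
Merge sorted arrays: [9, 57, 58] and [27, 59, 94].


Take 9 from A
Take 27 from B
Take 57 from A
Take 58 from A

Merged: [9, 27, 57, 58, 59, 94]


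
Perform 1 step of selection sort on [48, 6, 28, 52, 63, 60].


Initial: [48, 6, 28, 52, 63, 60]
Step 1: min=6 at 1
  Swap: [6, 48, 28, 52, 63, 60]

After 1 step: [6, 48, 28, 52, 63, 60]


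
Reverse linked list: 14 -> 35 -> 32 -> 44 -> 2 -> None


Step 1: curr=14, set curr.next=prev(None) | reversed so far: 14
Step 2: curr=35, set curr.next=prev(14) | reversed so far: 35 -> 14
Step 3: curr=32, set curr.next=prev(35) | reversed so far: 32 -> 35 -> 14
Step 4: curr=44, set curr.next=prev(32) | reversed so far: 44 -> 32 -> 35 -> 14
Step 5: curr=2, set curr.next=prev(44) | reversed so far: 2 -> 44 -> 32 -> 35 -> 14

2 -> 44 -> 32 -> 35 -> 14 -> None
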